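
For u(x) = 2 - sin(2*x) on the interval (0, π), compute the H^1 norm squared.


||u||_{H^1(0,π)}^2 = 13*π/2

u'(x) = -2*cos(2*x).
Expand u² and (u')² and integrate term by term on (0, π), using: for integers n ≥ 1, ∫_0^π sin²(nx) dx = ∫_0^π cos²(nx) dx = π/2; for n ≠ n', ∫_0^π sin(nx)sin(n'x) dx = ∫_0^π cos(nx)cos(n'x) dx = 0; and by product-to-sum, ∫_0^π sin(nx)cos(n'x) dx = ½∫_0^π [sin((n+n')x) + sin((n−n')x)] dx, which is 0 when n+n' is even and 2n/(n²−n'²) when n+n' is odd (it need not vanish on (0, π)). For the constant mode: ∫_0^π 1 dx = π, ∫_0^π cos(nx) dx = 0, ∫_0^π sin(nx) dx = (1−(−1)^n)/n.
  u² squared terms: (2)²·∫1 dx = 4·π = 4*π;  (-1)²·∫sin(2x)² dx = 1·π/2 = π/2.
  u² cross terms: 2·(2)·(-1)·∫1·sin(2x) dx = -4·(0) = 0.
  So ∫_0^π u² dx = 4*π + π/2 + 0 = 9*π/2.
  (u')² squared terms: (-2)²·∫cos(2x)² dx = 4·π/2 = 2*π.
  So ∫_0^π (u')² dx = 2*π.
||u||_{H^1}^2 = (9*π/2) + (2*π) = 13*π/2.


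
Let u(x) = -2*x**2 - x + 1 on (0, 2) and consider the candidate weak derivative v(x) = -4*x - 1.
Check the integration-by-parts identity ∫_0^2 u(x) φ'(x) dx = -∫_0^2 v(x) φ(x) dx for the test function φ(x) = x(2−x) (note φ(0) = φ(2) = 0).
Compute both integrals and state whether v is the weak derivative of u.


LHS = 20/3, RHS = 20/3. Yes, v = u' weakly.

u(x) = -2*x**2 - x + 1, classical derivative u'(x) = -4*x - 1.
φ(x) = x(2−x), so φ'(x) = 2 - 2*x.
Note φ(0) = φ(2) = 0, so the boundary term u·φ vanishes.
LHS = ∫_0^2 u(x) φ'(x) dx = ∫_0^2 (4*x^3 - 2*x^2 - 4*x + 2) dx. Term by term:
  ∫_0^2 4*x^3 dx = 16;  ∫_0^2 -2*x^2 dx = -16/3;  ∫_0^2 -4*x dx = -8;
  ∫_0^2 2 dx = 4.
Sum: 16 − 16/3 − 8 + 4 = 20/3.
So LHS = 20/3.
∫_0^2 v(x) φ(x) dx = ∫_0^2 (4*x^3 - 7*x^2 - 2*x) dx. Term by term:
  ∫_0^2 4*x^3 dx = 16;  ∫_0^2 -7*x^2 dx = -56/3;  ∫_0^2 -2*x dx = -4.
Sum: 16 − 56/3 − 4 = -20/3.
So RHS = -∫_0^2 v(x) φ(x) dx = 20/3.
LHS = RHS, so the identity holds for this test φ.
Moreover u is smooth here and v(x) = u'(x) = -4*x - 1 pointwise, so the identity holds for every test function. Hence v is the weak derivative of u.


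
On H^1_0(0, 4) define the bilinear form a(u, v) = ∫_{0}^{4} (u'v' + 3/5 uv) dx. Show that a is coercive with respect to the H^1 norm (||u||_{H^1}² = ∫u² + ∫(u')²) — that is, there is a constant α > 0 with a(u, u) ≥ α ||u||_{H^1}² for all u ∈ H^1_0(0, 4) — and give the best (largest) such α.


α = (48/5 + π^2)/(π^2 + 16)

Coercivity of a(·,·) on H^1_0(0, 4) means a(u, u) ≥ α ||u||_{H^1}² for every u ∈ H^1_0.
The interval has length L = 4, and Poincaré/coercivity depend only on L. Here a(u, u) = ∫(u')² + (3/5)·∫u².
Here 0 < c = 3/5 < 1. The condition a(u,u) ≥ α||u||_{H^1}² reads (1−α)∫(u')² ≥ (α−c)∫u². Any admissible α is ≤ 1 (rapidly oscillating u have ∫u²/∫(u')² → 0), and α = 1 would force 0 ≥ (1−c)∫u², impossible since c < 1; so 1−α > 0. By the sharp Poincaré inequality on H^1_0 of an interval of length L, ∫(u')² ≥ (π/L)²∫u² with equality for the first sine mode sin(π(x−x₀)/L) (x₀ the left endpoint), so the inequality holds for all u iff (1−α)(π/L)² ≥ α − c, i.e. α ≤ ((π/L)² + c)/((π/L)² + 1) = (1 + c(L/π)²)/(1 + (L/π)²). With (π/L)² = π^2/16 and c = 3/5, the largest admissible constant is α = ((π/L)² + c)/((π/L)² + 1).
Simplifying, α = (48/5 + π^2)/(π^2 + 16).


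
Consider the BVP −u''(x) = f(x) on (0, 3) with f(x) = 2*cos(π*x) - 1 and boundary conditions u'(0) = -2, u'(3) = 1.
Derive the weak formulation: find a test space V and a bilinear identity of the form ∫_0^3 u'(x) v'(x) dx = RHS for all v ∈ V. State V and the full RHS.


V = H^1(0, 3) (v unrestricted at boundary; u is determined up to an additive constant); weak form: ∫_0^3 u'v' dx = ∫_0^3 (2*cos(π*x) - 1) v dx + v(3) + 2·v(0) for all v ∈ V.

Multiply both sides by a test function v and integrate from 0 to 3:
  ∫_0^3 −u''(x) v(x) dx = ∫_0^3 f(x) v(x) dx.
Integrate the LHS by parts once:
  ∫_0^3 −u'' v dx = −[u'(x) v(x)]_0^3 + ∫_0^3 u'(x) v'(x) dx.
Thus ∫_0^3 u'(x) v'(x) dx = ∫_0^3 f(x) v(x) dx + [u'(x) v(x)]_0^3.
Choose V so that boundary terms are either known or forced to vanish.
u has inhomogeneous Neumann u'(0) = -2, u'(3) = 1. [u' v]_0^3 = (1)·v(3) − (-2)·v(0) = v(3) + 2·v(0). Take V = H^1(0, 3); boundary term becomes part of RHS.
Weak formulation: find u (satisfying any essential BC) such that ∫_0^3 u'(x) v'(x) dx = ∫_0^3 f v dx + v(3) + 2·v(0) for all v ∈ V (Neumann data are natural BCs: they enter the RHS as boundary terms).
Substituting f(x) = 2*cos(π*x) - 1, the right-hand side is ∫_0^3 (2*cos(π*x) - 1) v dx + v(3) + 2·v(0).
Compatibility check (pure Neumann): taking v ≡ 1 ∈ V gives 0 = ∫_0^3 f dx + (1) − (-2), i.e. ∫_0^3 f dx must equal u'(0) − u'(3) = -3. Indeed ∫_0^3 (2*cos(π*x) - 1) dx = -3, so the data are compatible. The solution is then unique only up to an additive constant (fix it e.g. by requiring ∫_0^3 u dx = 0).


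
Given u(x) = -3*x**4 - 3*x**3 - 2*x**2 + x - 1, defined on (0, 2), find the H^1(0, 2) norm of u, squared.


||u||_{H^1}^2 = 273824/35

The H^1 norm (squared) on an interval (0, L) is
  ||u||_{H^1}^2 = ∫_0^L u(x)^2 dx + ∫_0^L u'(x)^2 dx.
Compute u'(x) = -12*x**3 - 9*x**2 - 4*x + 1.
Then u(x)^2 = 9*x**8 + 18*x**7 + 21*x**6 + 6*x**5 + 4*x**4 + 2*x**3 + 5*x**2 - 2*x + 1 and u'(x)^2 = 144*x**6 + 216*x**5 + 177*x**4 + 48*x**3 - 2*x**2 - 8*x + 1.
Integrate each monomial from 0 to 2 using ∫_0^2 c·x^n dx = c·2^(n+1)/(n+1):
  ∫_0^2 u(x)^2 dx = ∫_0^2 (9*x^8 + 18*x^7 + 21*x^6 + 6*x^5 + 4*x^4 + 2*x^3 + 5*x^2 - 2*x + 1) dx. Term by term:
    ∫_0^2 9*x^8 dx = 512;  ∫_0^2 18*x^7 dx = 576;  ∫_0^2 21*x^6 dx = 384;
    ∫_0^2 6*x^5 dx = 64;  ∫_0^2 4*x^4 dx = 128/5;  ∫_0^2 2*x^3 dx = 8;
    ∫_0^2 5*x^2 dx = 40/3;  ∫_0^2 -2*x dx = -4;  ∫_0^2 1 dx = 2.
  Sum: 512 + 576 + 384 + 64 + 128/5 + 8 + 40/3 − 4 + 2 = 23714/15.
  ∫_0^2 u'(x)^2 dx = ∫_0^2 (144*x^6 + 216*x^5 + 177*x^4 + 48*x^3 - 2*x^2 - 8*x + 1) dx. Term by term:
    ∫_0^2 144*x^6 dx = 18432/7;  ∫_0^2 216*x^5 dx = 2304;  ∫_0^2 177*x^4 dx = 5664/5;
    ∫_0^2 48*x^3 dx = 192;  ∫_0^2 -2*x^2 dx = -16/3;  ∫_0^2 -8*x dx = -16;
    ∫_0^2 1 dx = 2.
  Sum: 18432/7 + 2304 + 5664/5 + 192 − 16/3 − 16 + 2 = 655474/105.
Adding: ||u||_{H^1}^2 = 23714/15 + 655474/105 = 273824/35.


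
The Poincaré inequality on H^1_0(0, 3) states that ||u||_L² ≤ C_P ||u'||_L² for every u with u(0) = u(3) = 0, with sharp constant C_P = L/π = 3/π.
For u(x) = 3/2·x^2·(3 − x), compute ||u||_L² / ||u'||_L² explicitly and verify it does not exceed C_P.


||u||_L² / ||u'||_L² = 3*sqrt(14)/14 < C_P = 3/π.

u(x) = 3/2·x^2·(3 − x), so u'(x) = 9*x*(2 - x)/2.
u(x) = 3/2·x^2·(3 − x) vanishes at x = 0 and x = 3, so u ∈ H^1_0(0, 3). Differentiate via the product rule and integrate the resulting polynomials term by term.
  ∫_0^3 u² dx = ∫_0^3 (9*x^6/4 - 27*x^5/2 + 81*x^4/4) dx. Term by term:
    ∫_0^3 9*x^6/4 dx = 19683/28;  ∫_0^3 -27*x^5/2 dx = -6561/4;  ∫_0^3 81*x^4/4 dx = 19683/20.
  Sum: 19683/28 − 6561/4 + 19683/20 = 6561/140.
  ∫_0^3 (u')² dx = ∫_0^3 (81*x^4/4 - 81*x^3 + 81*x^2) dx. Term by term:
    ∫_0^3 81*x^4/4 dx = 19683/20;  ∫_0^3 -81*x^3 dx = -6561/4;  ∫_0^3 81*x^2 dx = 729.
  Sum: 19683/20 − 6561/4 + 729 = 729/10.
∫_0^3 u² dx = 6561/140, so ||u||_L² = 81*sqrt(35)/70.
∫_0^3 (u')² dx = 729/10, so ||u'||_L² = 27*sqrt(10)/10.
Ratio ||u||_L² / ||u'||_L² = 3*sqrt(14)/14.
Sharp Poincaré constant on H^1_0(0, 3) is C_P = L/π = 3/π, achieved by sin(π/3·x).
A polynomial bump cannot attain the sharp Poincaré constant (only the first sine eigenfunction does), so the ratio is strictly less than C_P, consistent with ||u||_L² ≤ C_P ||u'||_L².


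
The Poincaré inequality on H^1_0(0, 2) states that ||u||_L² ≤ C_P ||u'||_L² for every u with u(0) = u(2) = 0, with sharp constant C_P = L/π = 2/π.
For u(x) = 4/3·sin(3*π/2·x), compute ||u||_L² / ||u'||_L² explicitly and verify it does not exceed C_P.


||u||_L² / ||u'||_L² = 2/(3*π) < C_P = 2/π.

u(x) = 4/3·sin(3*π/2·x), so u'(x) = 2*π*cos(3*π*x/2).
Writing u(x) = A·sin(kπx/L) with A = 4/3 and k = 3, use ∫_0^L sin²(kπx/L) dx = L/2 and ∫_0^L cos²(kπx/L) dx = L/2.
u² = 16/9·sin²(3*π/2·x) and (u')² = 4*π^2·cos²(3*π/2·x), and each of sin², cos² integrates to L/2 = 1 over (0, 2).
∫_0^2 u² dx = 16/9, so ||u||_L² = 4/3.
∫_0^2 (u')² dx = 4*π^2, so ||u'||_L² = 2*π.
Ratio ||u||_L² / ||u'||_L² = 2/(3*π).
Sharp Poincaré constant on H^1_0(0, 2) is C_P = L/π = 2/π, achieved by sin(π/2·x).
This is the k = 3 harmonic; the ratio L/(kπ) is strictly less than C_P = L/π, consistent with the sharp inequality ||u||_L² ≤ C_P ||u'||_L².


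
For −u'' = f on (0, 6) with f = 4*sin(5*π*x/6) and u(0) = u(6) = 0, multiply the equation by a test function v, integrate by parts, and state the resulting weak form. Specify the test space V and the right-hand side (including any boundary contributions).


V = H^1_0(0, 6) (so v(0) = v(6) = 0); weak form: ∫_0^6 u'v' dx = ∫_0^6 (4*sin(5*π*x/6)) v dx for all v ∈ V.

Multiply both sides by a test function v and integrate from 0 to 6:
  ∫_0^6 −u''(x) v(x) dx = ∫_0^6 f(x) v(x) dx.
Integrate the LHS by parts once:
  ∫_0^6 −u'' v dx = −[u'(x) v(x)]_0^6 + ∫_0^6 u'(x) v'(x) dx.
Thus ∫_0^6 u'(x) v'(x) dx = ∫_0^6 f(x) v(x) dx + [u'(x) v(x)]_0^6.
Choose V so that boundary terms are either known or forced to vanish.
u is Dirichlet: u(0) = u(6) = 0. Let V = H^1_0(0, 6); then v(0) = v(6) = 0, and [u' v]_0^6 = 0.
Weak formulation: find u (satisfying any essential BC) such that ∫_0^6 u'(x) v'(x) dx = ∫_0^6 f v dx for all v ∈ V.
Substituting f(x) = 4*sin(5*π*x/6), the right-hand side is ∫_0^6 (4*sin(5*π*x/6)) v dx.


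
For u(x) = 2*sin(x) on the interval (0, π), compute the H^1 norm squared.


||u||_{H^1(0,π)}^2 = 4*π

u'(x) = 2*cos(x).
Expand u² and (u')² and integrate term by term on (0, π), using: for integers n ≥ 1, ∫_0^π sin²(nx) dx = ∫_0^π cos²(nx) dx = π/2; for n ≠ n', ∫_0^π sin(nx)sin(n'x) dx = ∫_0^π cos(nx)cos(n'x) dx = 0; and by product-to-sum, ∫_0^π sin(nx)cos(n'x) dx = ½∫_0^π [sin((n+n')x) + sin((n−n')x)] dx, which is 0 when n+n' is even and 2n/(n²−n'²) when n+n' is odd (it need not vanish on (0, π)).
  u² squared terms: (2)²·∫sin(x)² dx = 4·π/2 = 2*π.
  So ∫_0^π u² dx = 2*π.
  (u')² squared terms: (2)²·∫cos(x)² dx = 4·π/2 = 2*π.
  So ∫_0^π (u')² dx = 2*π.
||u||_{H^1}^2 = (2*π) + (2*π) = 4*π.


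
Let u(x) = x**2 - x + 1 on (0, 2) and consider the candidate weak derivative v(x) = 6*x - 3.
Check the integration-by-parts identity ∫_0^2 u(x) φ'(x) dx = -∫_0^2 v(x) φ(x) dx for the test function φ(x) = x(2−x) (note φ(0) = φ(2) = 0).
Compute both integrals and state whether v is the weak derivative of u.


LHS = -4/3, RHS = -4. No, v is not the weak derivative of u.

u(x) = x**2 - x + 1, classical derivative u'(x) = 2*x - 1.
φ(x) = x(2−x), so φ'(x) = 2 - 2*x.
Note φ(0) = φ(2) = 0, so the boundary term u·φ vanishes.
LHS = ∫_0^2 u(x) φ'(x) dx = ∫_0^2 (-2*x^3 + 4*x^2 - 4*x + 2) dx. Term by term:
  ∫_0^2 -2*x^3 dx = -8;  ∫_0^2 4*x^2 dx = 32/3;  ∫_0^2 -4*x dx = -8;
  ∫_0^2 2 dx = 4.
Sum: -8 + 32/3 − 8 + 4 = -4/3.
So LHS = -4/3.
∫_0^2 v(x) φ(x) dx = ∫_0^2 (-6*x^3 + 15*x^2 - 6*x) dx. Term by term:
  ∫_0^2 -6*x^3 dx = -24;  ∫_0^2 15*x^2 dx = 40;  ∫_0^2 -6*x dx = -12.
Sum: -24 + 40 − 12 = 4.
So RHS = -∫_0^2 v(x) φ(x) dx = -4.
LHS − RHS = 8/3 ≠ 0, so the identity fails.
(For a valid weak derivative the identity must hold for EVERY test function, in particular this one. The failure shows v is NOT the weak derivative of u.)
Correct weak derivative would be u'(x) = 2*x - 1.


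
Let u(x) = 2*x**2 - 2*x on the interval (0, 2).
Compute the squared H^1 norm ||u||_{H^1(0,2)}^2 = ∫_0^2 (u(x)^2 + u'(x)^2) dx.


||u||_{H^1}^2 = 344/15

The H^1 norm (squared) on an interval (0, L) is
  ||u||_{H^1}^2 = ∫_0^L u(x)^2 dx + ∫_0^L u'(x)^2 dx.
Compute u'(x) = 4*x - 2.
Then u(x)^2 = 4*x**4 - 8*x**3 + 4*x**2 and u'(x)^2 = 16*x**2 - 16*x + 4.
Integrate each monomial from 0 to 2 using ∫_0^2 c·x^n dx = c·2^(n+1)/(n+1):
  ∫_0^2 u(x)^2 dx = ∫_0^2 (4*x^4 - 8*x^3 + 4*x^2) dx. Term by term:
    ∫_0^2 4*x^4 dx = 128/5;  ∫_0^2 -8*x^3 dx = -32;  ∫_0^2 4*x^2 dx = 32/3.
  Sum: 128/5 − 32 + 32/3 = 64/15.
  ∫_0^2 u'(x)^2 dx = ∫_0^2 (16*x^2 - 16*x + 4) dx. Term by term:
    ∫_0^2 16*x^2 dx = 128/3;  ∫_0^2 -16*x dx = -32;  ∫_0^2 4 dx = 8.
  Sum: 128/3 − 32 + 8 = 56/3.
Adding: ||u||_{H^1}^2 = 64/15 + 56/3 = 344/15.


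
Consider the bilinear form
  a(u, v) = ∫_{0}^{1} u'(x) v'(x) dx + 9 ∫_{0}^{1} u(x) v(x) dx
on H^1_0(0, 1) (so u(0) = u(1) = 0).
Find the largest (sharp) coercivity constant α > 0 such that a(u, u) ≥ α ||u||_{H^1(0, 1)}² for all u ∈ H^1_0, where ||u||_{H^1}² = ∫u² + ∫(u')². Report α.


α = 1

Coercivity of a(·,·) on H^1_0(0, 1) means a(u, u) ≥ α ||u||_{H^1}² for every u ∈ H^1_0.
The interval has length L = 1, and Poincaré/coercivity depend only on L. Here a(u, u) = ∫(u')² + (9)·∫u².
Here c = 9 ≥ 1, so a(u,u) = ∫(u')² + c∫u² ≥ ∫(u')² + ∫u² = ||u||_{H^1}², i.e. α = 1 works. No larger α is possible: a(u,u) ≥ α||u||_{H^1}² means (1−α)∫(u')² ≥ (α−c)∫u², and for the modes u_n = sin(nπ(x−x₀)/L) (x₀ the left endpoint) one has ∫u_n²/∫(u_n')² = (L/(nπ))² → 0, so a(u_n,u_n)/||u_n||_{H^1}² → 1. Hence the optimal constant is α = 1.
Therefore α = 1.


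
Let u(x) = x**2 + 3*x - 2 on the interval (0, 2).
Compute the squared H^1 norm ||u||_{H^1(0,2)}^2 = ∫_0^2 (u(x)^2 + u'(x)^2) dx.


||u||_{H^1}^2 = 402/5

The H^1 norm (squared) on an interval (0, L) is
  ||u||_{H^1}^2 = ∫_0^L u(x)^2 dx + ∫_0^L u'(x)^2 dx.
Compute u'(x) = 2*x + 3.
Then u(x)^2 = x**4 + 6*x**3 + 5*x**2 - 12*x + 4 and u'(x)^2 = 4*x**2 + 12*x + 9.
Integrate each monomial from 0 to 2 using ∫_0^2 c·x^n dx = c·2^(n+1)/(n+1):
  ∫_0^2 u(x)^2 dx = ∫_0^2 (x^4 + 6*x^3 + 5*x^2 - 12*x + 4) dx. Term by term:
    ∫_0^2 x^4 dx = 32/5;  ∫_0^2 6*x^3 dx = 24;  ∫_0^2 5*x^2 dx = 40/3;
    ∫_0^2 -12*x dx = -24;  ∫_0^2 4 dx = 8.
  Sum: 32/5 + 24 + 40/3 − 24 + 8 = 416/15.
  ∫_0^2 u'(x)^2 dx = ∫_0^2 (4*x^2 + 12*x + 9) dx. Term by term:
    ∫_0^2 4*x^2 dx = 32/3;  ∫_0^2 12*x dx = 24;  ∫_0^2 9 dx = 18.
  Sum: 32/3 + 24 + 18 = 158/3.
Adding: ||u||_{H^1}^2 = 416/15 + 158/3 = 402/5.


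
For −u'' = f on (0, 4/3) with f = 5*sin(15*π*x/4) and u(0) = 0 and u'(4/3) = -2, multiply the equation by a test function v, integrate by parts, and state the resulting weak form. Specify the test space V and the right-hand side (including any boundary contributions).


V = {v ∈ H^1(0, 4/3) : v(0) = 0} (test functions vanish at x = 0 where u is specified); weak form: ∫_0^4/3 u'v' dx = ∫_0^4/3 (5*sin(15*π*x/4)) v dx − 2·v(4/3) for all v ∈ V.

Multiply both sides by a test function v and integrate from 0 to 4/3:
  ∫_0^4/3 −u''(x) v(x) dx = ∫_0^4/3 f(x) v(x) dx.
Integrate the LHS by parts once:
  ∫_0^4/3 −u'' v dx = −[u'(x) v(x)]_0^4/3 + ∫_0^4/3 u'(x) v'(x) dx.
Thus ∫_0^4/3 u'(x) v'(x) dx = ∫_0^4/3 f(x) v(x) dx + [u'(x) v(x)]_0^4/3.
Choose V so that boundary terms are either known or forced to vanish.
Mixed BC: u(0) = 0 (Dirichlet) and u'(4/3) = -2 (Neumann). Define V = {v ∈ H^1(0, 4/3) : v(0) = 0}. Then [u' v]_0^4/3 = u'(4/3)·v(4/3) − u'(0)·0 = − 2·v(4/3).
Weak formulation: find u (satisfying any essential BC) such that ∫_0^4/3 u'(x) v'(x) dx = ∫_0^4/3 f v dx − 2·v(4/3) for all v ∈ V (Dirichlet at 0 absorbed into V; Neumann datum at x = 4/3 contributes the boundary term).
Substituting f(x) = 5*sin(15*π*x/4), the right-hand side is ∫_0^4/3 (5*sin(15*π*x/4)) v dx − 2·v(4/3).


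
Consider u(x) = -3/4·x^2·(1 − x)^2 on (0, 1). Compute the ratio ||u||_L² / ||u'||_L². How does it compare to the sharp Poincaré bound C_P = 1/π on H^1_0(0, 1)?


||u||_L² / ||u'||_L² = sqrt(3)/6 < C_P = 1/π.

u(x) = -3/4·x^2·(1 − x)^2, so u'(x) = 3*x*(x*(1 - x) - (x - 1)^2)/2.
u(x) = -3/4·x^2·(1 − x)^2 vanishes at x = 0 and x = 1, so u ∈ H^1_0(0, 1). Differentiate via the product rule and integrate the resulting polynomials term by term.
  ∫_0^1 u² dx = ∫_0^1 (9*x^8/16 - 9*x^7/4 + 27*x^6/8 - 9*x^5/4 + 9*x^4/16) dx. Term by term:
    ∫_0^1 9*x^8/16 dx = 1/16;  ∫_0^1 -9*x^7/4 dx = -9/32;  ∫_0^1 27*x^6/8 dx = 27/56;
    ∫_0^1 -9*x^5/4 dx = -3/8;  ∫_0^1 9*x^4/16 dx = 9/80.
  Sum: 1/16 − 9/32 + 27/56 − 3/8 + 9/80 = 1/1120.
  ∫_0^1 (u')² dx = ∫_0^1 (9*x^6 - 27*x^5 + 117*x^4/4 - 27*x^3/2 + 9*x^2/4) dx. Term by term:
    ∫_0^1 9*x^6 dx = 9/7;  ∫_0^1 -27*x^5 dx = -9/2;  ∫_0^1 117*x^4/4 dx = 117/20;
    ∫_0^1 -27*x^3/2 dx = -27/8;  ∫_0^1 9*x^2/4 dx = 3/4.
  Sum: 9/7 − 9/2 + 117/20 − 27/8 + 3/4 = 3/280.
∫_0^1 u² dx = 1/1120, so ||u||_L² = sqrt(70)/280.
∫_0^1 (u')² dx = 3/280, so ||u'||_L² = sqrt(210)/140.
Ratio ||u||_L² / ||u'||_L² = sqrt(3)/6.
Sharp Poincaré constant on H^1_0(0, 1) is C_P = L/π = 1/π, achieved by sin(π·x).
A polynomial bump cannot attain the sharp Poincaré constant (only the first sine eigenfunction does), so the ratio is strictly less than C_P, consistent with ||u||_L² ≤ C_P ||u'||_L².


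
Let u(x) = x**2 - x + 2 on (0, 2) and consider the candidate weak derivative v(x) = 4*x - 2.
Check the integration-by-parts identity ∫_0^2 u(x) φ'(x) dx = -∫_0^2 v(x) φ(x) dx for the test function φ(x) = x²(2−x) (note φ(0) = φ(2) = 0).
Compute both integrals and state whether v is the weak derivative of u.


LHS = -28/15, RHS = -56/15. No, v is not the weak derivative of u.

u(x) = x**2 - x + 2, classical derivative u'(x) = 2*x - 1.
φ(x) = x²(2−x), so φ'(x) = x*(4 - 3*x).
Note φ(0) = φ(2) = 0, so the boundary term u·φ vanishes.
LHS = ∫_0^2 u(x) φ'(x) dx = ∫_0^2 (-3*x^4 + 7*x^3 - 10*x^2 + 8*x) dx. Term by term:
  ∫_0^2 -3*x^4 dx = -96/5;  ∫_0^2 7*x^3 dx = 28;  ∫_0^2 -10*x^2 dx = -80/3;
  ∫_0^2 8*x dx = 16.
Sum: -96/5 + 28 − 80/3 + 16 = -28/15.
So LHS = -28/15.
∫_0^2 v(x) φ(x) dx = ∫_0^2 (-4*x^4 + 10*x^3 - 4*x^2) dx. Term by term:
  ∫_0^2 -4*x^4 dx = -128/5;  ∫_0^2 10*x^3 dx = 40;  ∫_0^2 -4*x^2 dx = -32/3.
Sum: -128/5 + 40 − 32/3 = 56/15.
So RHS = -∫_0^2 v(x) φ(x) dx = -56/15.
LHS − RHS = 28/15 ≠ 0, so the identity fails.
(For a valid weak derivative the identity must hold for EVERY test function, in particular this one. The failure shows v is NOT the weak derivative of u.)
Correct weak derivative would be u'(x) = 2*x - 1.


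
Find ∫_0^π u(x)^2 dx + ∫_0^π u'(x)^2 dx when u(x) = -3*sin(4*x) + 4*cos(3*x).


||u||_{H^1(0,π)}^2 = -1920/7 + 313*π/2

u'(x) = -12*sin(3*x) - 12*cos(4*x).
Expand u² and (u')² and integrate term by term on (0, π), using: for integers n ≥ 1, ∫_0^π sin²(nx) dx = ∫_0^π cos²(nx) dx = π/2; for n ≠ n', ∫_0^π sin(nx)sin(n'x) dx = ∫_0^π cos(nx)cos(n'x) dx = 0; and by product-to-sum, ∫_0^π sin(nx)cos(n'x) dx = ½∫_0^π [sin((n+n')x) + sin((n−n')x)] dx, which is 0 when n+n' is even and 2n/(n²−n'²) when n+n' is odd (it need not vanish on (0, π)).
  u² squared terms: (-3)²·∫sin(4x)² dx = 9·π/2 = 9*π/2;  (4)²·∫cos(3x)² dx = 16·π/2 = 8*π.
  u² cross terms: 2·(-3)·(4)·∫sin(4x)·cos(3x) dx = -24·(8/7) = -192/7.
  So ∫_0^π u² dx = 9*π/2 + 8*π − 192/7 = -192/7 + 25*π/2.
  (u')² squared terms: (-12)²·∫cos(4x)² dx = 144·π/2 = 72*π;  (-12)²·∫sin(3x)² dx = 144·π/2 = 72*π.
  (u')² cross terms: 2·(-12)·(-12)·∫cos(4x)·sin(3x) dx = 288·(-6/7) = -1728/7.
  So ∫_0^π (u')² dx = 72*π + 72*π − 1728/7 = -1728/7 + 144*π.
||u||_{H^1}^2 = (-192/7 + 25*π/2) + (-1728/7 + 144*π) = -1920/7 + 313*π/2.


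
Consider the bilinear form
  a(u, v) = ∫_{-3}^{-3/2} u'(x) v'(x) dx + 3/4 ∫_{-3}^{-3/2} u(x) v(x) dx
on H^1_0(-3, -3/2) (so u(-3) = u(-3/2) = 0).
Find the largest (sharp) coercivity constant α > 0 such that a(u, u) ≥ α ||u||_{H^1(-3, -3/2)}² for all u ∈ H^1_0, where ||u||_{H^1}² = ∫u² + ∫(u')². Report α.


α = (27 + 16*π^2)/(4*(9 + 4*π^2))

Coercivity of a(·,·) on H^1_0(-3, -3/2) means a(u, u) ≥ α ||u||_{H^1}² for every u ∈ H^1_0.
The interval has length L = 3/2, and Poincaré/coercivity depend only on L. Here a(u, u) = ∫(u')² + (3/4)·∫u².
Here 0 < c = 3/4 < 1. The condition a(u,u) ≥ α||u||_{H^1}² reads (1−α)∫(u')² ≥ (α−c)∫u². Any admissible α is ≤ 1 (rapidly oscillating u have ∫u²/∫(u')² → 0), and α = 1 would force 0 ≥ (1−c)∫u², impossible since c < 1; so 1−α > 0. By the sharp Poincaré inequality on H^1_0 of an interval of length L, ∫(u')² ≥ (π/L)²∫u² with equality for the first sine mode sin(π(x−x₀)/L) (x₀ the left endpoint), so the inequality holds for all u iff (1−α)(π/L)² ≥ α − c, i.e. α ≤ ((π/L)² + c)/((π/L)² + 1) = (1 + c(L/π)²)/(1 + (L/π)²). With (π/L)² = 4*π^2/9 and c = 3/4, the largest admissible constant is α = ((π/L)² + c)/((π/L)² + 1).
Simplifying, α = (27 + 16*π^2)/(4*(9 + 4*π^2)).


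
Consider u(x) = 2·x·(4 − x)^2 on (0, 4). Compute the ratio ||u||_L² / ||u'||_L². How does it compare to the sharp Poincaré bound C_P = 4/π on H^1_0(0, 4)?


||u||_L² / ||u'||_L² = 2*sqrt(14)/7 < C_P = 4/π.

u(x) = 2·x·(4 − x)^2, so u'(x) = 2*(x - 4)*(3*x - 4).
u(x) = 2·x·(4 − x)^2 vanishes at x = 0 and x = 4, so u ∈ H^1_0(0, 4). Differentiate via the product rule and integrate the resulting polynomials term by term.
  ∫_0^4 u² dx = ∫_0^4 (4*x^6 - 64*x^5 + 384*x^4 - 1024*x^3 + 1024*x^2) dx. Term by term:
    ∫_0^4 4*x^6 dx = 65536/7;  ∫_0^4 -64*x^5 dx = -131072/3;  ∫_0^4 384*x^4 dx = 393216/5;
    ∫_0^4 -1024*x^3 dx = -65536;  ∫_0^4 1024*x^2 dx = 65536/3.
  Sum: 65536/7 − 131072/3 + 393216/5 − 65536 + 65536/3 = 65536/105.
  ∫_0^4 (u')² dx = ∫_0^4 (36*x^4 - 384*x^3 + 1408*x^2 - 2048*x + 1024) dx. Term by term:
    ∫_0^4 36*x^4 dx = 36864/5;  ∫_0^4 -384*x^3 dx = -24576;  ∫_0^4 1408*x^2 dx = 90112/3;
    ∫_0^4 -2048*x dx = -16384;  ∫_0^4 1024 dx = 4096.
  Sum: 36864/5 − 24576 + 90112/3 − 16384 + 4096 = 8192/15.
∫_0^4 u² dx = 65536/105, so ||u||_L² = 256*sqrt(105)/105.
∫_0^4 (u')² dx = 8192/15, so ||u'||_L² = 64*sqrt(30)/15.
Ratio ||u||_L² / ||u'||_L² = 2*sqrt(14)/7.
Sharp Poincaré constant on H^1_0(0, 4) is C_P = L/π = 4/π, achieved by sin(π/4·x).
A polynomial bump cannot attain the sharp Poincaré constant (only the first sine eigenfunction does), so the ratio is strictly less than C_P, consistent with ||u||_L² ≤ C_P ||u'||_L².


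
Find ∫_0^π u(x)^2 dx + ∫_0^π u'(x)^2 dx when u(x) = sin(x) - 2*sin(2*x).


||u||_{H^1(0,π)}^2 = 11*π

u'(x) = cos(x) - 4*cos(2*x).
Expand u² and (u')² and integrate term by term on (0, π), using: for integers n ≥ 1, ∫_0^π sin²(nx) dx = ∫_0^π cos²(nx) dx = π/2; for n ≠ n', ∫_0^π sin(nx)sin(n'x) dx = ∫_0^π cos(nx)cos(n'x) dx = 0; and by product-to-sum, ∫_0^π sin(nx)cos(n'x) dx = ½∫_0^π [sin((n+n')x) + sin((n−n')x)] dx, which is 0 when n+n' is even and 2n/(n²−n'²) when n+n' is odd (it need not vanish on (0, π)).
  u² squared terms: (-2)²·∫sin(2x)² dx = 4·π/2 = 2*π;  (1)²·∫sin(x)² dx = 1·π/2 = π/2.
  u² cross terms: 2·(-2)·(1)·∫sin(2x)·sin(x) dx = -4·(0) = 0.
  So ∫_0^π u² dx = 2*π + π/2 + 0 = 5*π/2.
  (u')² squared terms: (-4)²·∫cos(2x)² dx = 16·π/2 = 8*π;  (1)²·∫cos(x)² dx = 1·π/2 = π/2.
  (u')² cross terms: 2·(-4)·(1)·∫cos(2x)·cos(x) dx = -8·(0) = 0.
  So ∫_0^π (u')² dx = 8*π + π/2 + 0 = 17*π/2.
||u||_{H^1}^2 = (5*π/2) + (17*π/2) = 11*π.


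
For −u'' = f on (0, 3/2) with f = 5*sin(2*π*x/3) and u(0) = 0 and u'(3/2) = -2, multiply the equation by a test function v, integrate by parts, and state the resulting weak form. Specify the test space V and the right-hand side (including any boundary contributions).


V = {v ∈ H^1(0, 3/2) : v(0) = 0} (test functions vanish at x = 0 where u is specified); weak form: ∫_0^3/2 u'v' dx = ∫_0^3/2 (5*sin(2*π*x/3)) v dx − 2·v(3/2) for all v ∈ V.

Multiply both sides by a test function v and integrate from 0 to 3/2:
  ∫_0^3/2 −u''(x) v(x) dx = ∫_0^3/2 f(x) v(x) dx.
Integrate the LHS by parts once:
  ∫_0^3/2 −u'' v dx = −[u'(x) v(x)]_0^3/2 + ∫_0^3/2 u'(x) v'(x) dx.
Thus ∫_0^3/2 u'(x) v'(x) dx = ∫_0^3/2 f(x) v(x) dx + [u'(x) v(x)]_0^3/2.
Choose V so that boundary terms are either known or forced to vanish.
Mixed BC: u(0) = 0 (Dirichlet) and u'(3/2) = -2 (Neumann). Define V = {v ∈ H^1(0, 3/2) : v(0) = 0}. Then [u' v]_0^3/2 = u'(3/2)·v(3/2) − u'(0)·0 = − 2·v(3/2).
Weak formulation: find u (satisfying any essential BC) such that ∫_0^3/2 u'(x) v'(x) dx = ∫_0^3/2 f v dx − 2·v(3/2) for all v ∈ V (Dirichlet at 0 absorbed into V; Neumann datum at x = 3/2 contributes the boundary term).
Substituting f(x) = 5*sin(2*π*x/3), the right-hand side is ∫_0^3/2 (5*sin(2*π*x/3)) v dx − 2·v(3/2).


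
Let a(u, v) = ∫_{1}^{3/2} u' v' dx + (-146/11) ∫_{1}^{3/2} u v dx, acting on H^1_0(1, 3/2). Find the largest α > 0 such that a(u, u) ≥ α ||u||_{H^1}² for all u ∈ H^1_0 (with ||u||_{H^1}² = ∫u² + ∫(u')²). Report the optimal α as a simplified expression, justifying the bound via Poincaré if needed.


α = 2*(-73 + 22*π^2)/(11*(1 + 4*π^2))

Coercivity of a(·,·) on H^1_0(1, 3/2) means a(u, u) ≥ α ||u||_{H^1}² for every u ∈ H^1_0.
The interval has length L = 1/2, and Poincaré/coercivity depend only on L. Here a(u, u) = ∫(u')² + (-146/11)·∫u².
Here c = -146/11 < 0 with |c| < (π/L)² = 4*π^2, so coercivity still holds. The condition a(u,u) ≥ α||u||_{H^1}² reads (1−α)∫(u')² ≥ (α−c)∫u². Any admissible α is ≤ 1 (rapidly oscillating u have ∫u²/∫(u')² → 0), and α = 1 would force 0 ≥ (1−c)∫u², impossible since c < 1; so 1−α > 0. By the sharp Poincaré inequality on H^1_0 of an interval of length L, ∫(u')² ≥ (π/L)²∫u² with equality for the first sine mode sin(π(x−x₀)/L) (x₀ the left endpoint), so the inequality holds for all u iff (1−α)(π/L)² ≥ α − c, i.e. α ≤ ((π/L)² + c)/((π/L)² + 1) = (1 + c(L/π)²)/(1 + (L/π)²). (Direct route, valid since c ≤ 0: Poincaré gives c∫u² ≥ c(L/π)²∫(u')², so a(u,u) ≥ (1 + c(L/π)²)∫(u')², while ||u||_{H^1}² ≤ (1 + (L/π)²)∫(u')²; dividing yields the same α.) With (π/L)² = 4*π^2 and c = -146/11, the largest admissible constant is α = ((π/L)² + c)/((π/L)² + 1).
Simplifying, α = 2*(-73 + 22*π^2)/(11*(1 + 4*π^2)).


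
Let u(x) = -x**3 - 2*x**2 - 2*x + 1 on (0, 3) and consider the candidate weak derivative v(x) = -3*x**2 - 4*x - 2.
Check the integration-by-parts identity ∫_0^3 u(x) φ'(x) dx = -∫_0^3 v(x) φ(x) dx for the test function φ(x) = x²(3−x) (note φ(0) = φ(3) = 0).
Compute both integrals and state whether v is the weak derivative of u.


LHS = 135, RHS = 135. Yes, v = u' weakly.

u(x) = -x**3 - 2*x**2 - 2*x + 1, classical derivative u'(x) = -3*x**2 - 4*x - 2.
φ(x) = x²(3−x), so φ'(x) = 3*x*(2 - x).
Note φ(0) = φ(3) = 0, so the boundary term u·φ vanishes.
LHS = ∫_0^3 u(x) φ'(x) dx = ∫_0^3 (3*x^5 - 6*x^3 - 15*x^2 + 6*x) dx. Term by term:
  ∫_0^3 3*x^5 dx = 729/2;  ∫_0^3 -6*x^3 dx = -243/2;  ∫_0^3 -15*x^2 dx = -135;
  ∫_0^3 6*x dx = 27.
Sum: 729/2 − 243/2 − 135 + 27 = 135.
So LHS = 135.
∫_0^3 v(x) φ(x) dx = ∫_0^3 (3*x^5 - 5*x^4 - 10*x^3 - 6*x^2) dx. Term by term:
  ∫_0^3 3*x^5 dx = 729/2;  ∫_0^3 -5*x^4 dx = -243;  ∫_0^3 -10*x^3 dx = -405/2;
  ∫_0^3 -6*x^2 dx = -54.
Sum: 729/2 − 243 − 405/2 − 54 = -135.
So RHS = -∫_0^3 v(x) φ(x) dx = 135.
LHS = RHS, so the identity holds for this test φ.
Moreover u is smooth here and v(x) = u'(x) = -3*x**2 - 4*x - 2 pointwise, so the identity holds for every test function. Hence v is the weak derivative of u.


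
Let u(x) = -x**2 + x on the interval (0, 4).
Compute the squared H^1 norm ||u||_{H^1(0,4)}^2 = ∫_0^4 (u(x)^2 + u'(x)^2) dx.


||u||_{H^1}^2 = 2332/15

The H^1 norm (squared) on an interval (0, L) is
  ||u||_{H^1}^2 = ∫_0^L u(x)^2 dx + ∫_0^L u'(x)^2 dx.
Compute u'(x) = 1 - 2*x.
Then u(x)^2 = x**4 - 2*x**3 + x**2 and u'(x)^2 = 4*x**2 - 4*x + 1.
Integrate each monomial from 0 to 4 using ∫_0^4 c·x^n dx = c·4^(n+1)/(n+1):
  ∫_0^4 u(x)^2 dx = ∫_0^4 (x^4 - 2*x^3 + x^2) dx. Term by term:
    ∫_0^4 x^4 dx = 1024/5;  ∫_0^4 -2*x^3 dx = -128;  ∫_0^4 x^2 dx = 64/3.
  Sum: 1024/5 − 128 + 64/3 = 1472/15.
  ∫_0^4 u'(x)^2 dx = ∫_0^4 (4*x^2 - 4*x + 1) dx. Term by term:
    ∫_0^4 4*x^2 dx = 256/3;  ∫_0^4 -4*x dx = -32;  ∫_0^4 1 dx = 4.
  Sum: 256/3 − 32 + 4 = 172/3.
Adding: ||u||_{H^1}^2 = 1472/15 + 172/3 = 2332/15.


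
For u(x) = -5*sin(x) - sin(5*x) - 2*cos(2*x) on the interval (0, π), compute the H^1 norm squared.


||u||_{H^1(0,π)}^2 = -400/7 + 48*π

u'(x) = 4*sin(2*x) - 5*cos(x) - 5*cos(5*x).
Expand u² and (u')² and integrate term by term on (0, π), using: for integers n ≥ 1, ∫_0^π sin²(nx) dx = ∫_0^π cos²(nx) dx = π/2; for n ≠ n', ∫_0^π sin(nx)sin(n'x) dx = ∫_0^π cos(nx)cos(n'x) dx = 0; and by product-to-sum, ∫_0^π sin(nx)cos(n'x) dx = ½∫_0^π [sin((n+n')x) + sin((n−n')x)] dx, which is 0 when n+n' is even and 2n/(n²−n'²) when n+n' is odd (it need not vanish on (0, π)).
  u² squared terms: (-1)²·∫sin(5x)² dx = 1·π/2 = π/2;  (-5)²·∫sin(x)² dx = 25·π/2 = 25*π/2;  (-2)²·∫cos(2x)² dx = 4·π/2 = 2*π.
  u² cross terms: 2·(-1)·(-5)·∫sin(5x)·sin(x) dx = 10·(0) = 0;  2·(-1)·(-2)·∫sin(5x)·cos(2x) dx = 4·(10/21) = 40/21;  2·(-5)·(-2)·∫sin(x)·cos(2x) dx = 20·(-2/3) = -40/3.
  So ∫_0^π u² dx = π/2 + 25*π/2 + 2*π + 0 + 40/21 − 40/3 = -80/7 + 15*π.
  (u')² squared terms: (-5)²·∫cos(x)² dx = 25·π/2 = 25*π/2;  (-5)²·∫cos(5x)² dx = 25·π/2 = 25*π/2;  (4)²·∫sin(2x)² dx = 16·π/2 = 8*π.
  (u')² cross terms: 2·(-5)·(-5)·∫cos(x)·cos(5x) dx = 50·(0) = 0;  2·(-5)·(4)·∫cos(x)·sin(2x) dx = -40·(4/3) = -160/3;  2·(-5)·(4)·∫cos(5x)·sin(2x) dx = -40·(-4/21) = 160/21.
  So ∫_0^π (u')² dx = 25*π/2 + 25*π/2 + 8*π + 0 − 160/3 + 160/21 = -320/7 + 33*π.
||u||_{H^1}^2 = (-80/7 + 15*π) + (-320/7 + 33*π) = -400/7 + 48*π.


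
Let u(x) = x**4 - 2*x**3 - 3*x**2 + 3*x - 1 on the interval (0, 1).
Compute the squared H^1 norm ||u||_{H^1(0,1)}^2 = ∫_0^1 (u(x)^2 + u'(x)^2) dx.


||u||_{H^1}^2 = 347/45

The H^1 norm (squared) on an interval (0, L) is
  ||u||_{H^1}^2 = ∫_0^L u(x)^2 dx + ∫_0^L u'(x)^2 dx.
Compute u'(x) = 4*x**3 - 6*x**2 - 6*x + 3.
Then u(x)^2 = x**8 - 4*x**7 - 2*x**6 + 18*x**5 - 5*x**4 - 14*x**3 + 15*x**2 - 6*x + 1 and u'(x)^2 = 16*x**6 - 48*x**5 - 12*x**4 + 96*x**3 - 36*x + 9.
Integrate each monomial from 0 to 1 using ∫_0^1 c·x^n dx = c·1^(n+1)/(n+1):
  ∫_0^1 u(x)^2 dx = ∫_0^1 (x^8 - 4*x^7 - 2*x^6 + 18*x^5 - 5*x^4 - 14*x^3 + 15*x^2 - 6*x + 1) dx. Term by term:
    ∫_0^1 x^8 dx = 1/9;  ∫_0^1 -4*x^7 dx = -1/2;  ∫_0^1 -2*x^6 dx = -2/7;
    ∫_0^1 18*x^5 dx = 3;  ∫_0^1 -5*x^4 dx = -1;  ∫_0^1 -14*x^3 dx = -7/2;
    ∫_0^1 15*x^2 dx = 5;  ∫_0^1 -6*x dx = -3;  ∫_0^1 1 dx = 1.
  Sum: 1/9 − 1/2 − 2/7 + 3 − 1 − 7/2 + 5 − 3 + 1 = 52/63.
  ∫_0^1 u'(x)^2 dx = ∫_0^1 (16*x^6 - 48*x^5 - 12*x^4 + 96*x^3 - 36*x + 9) dx. Term by term:
    ∫_0^1 16*x^6 dx = 16/7;  ∫_0^1 -48*x^5 dx = -8;  ∫_0^1 -12*x^4 dx = -12/5;
    ∫_0^1 96*x^3 dx = 24;  ∫_0^1 -36*x dx = -18;  ∫_0^1 9 dx = 9.
  Sum: 16/7 − 8 − 12/5 + 24 − 18 + 9 = 241/35.
Adding: ||u||_{H^1}^2 = 52/63 + 241/35 = 347/45.


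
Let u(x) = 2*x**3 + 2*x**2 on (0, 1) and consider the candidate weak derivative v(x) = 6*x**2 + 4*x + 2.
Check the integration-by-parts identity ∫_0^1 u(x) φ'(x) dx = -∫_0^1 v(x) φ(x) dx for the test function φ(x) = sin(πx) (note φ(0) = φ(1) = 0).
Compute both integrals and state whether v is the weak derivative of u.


LHS = -10/π + 24/π^3, RHS = -14/π + 24/π^3. No, v is not the weak derivative of u.

u(x) = 2*x**3 + 2*x**2, classical derivative u'(x) = 6*x**2 + 4*x.
φ(x) = sin(πx), so φ'(x) = π*cos(π*x).
Note φ(0) = φ(1) = 0, so the boundary term u·φ vanishes.
LHS = ∫_0^1 u(x) φ'(x) dx = ∫_0^1 (2*π*x^3*cos(π*x) + 2*π*x^2*cos(π*x)) dx. Term by term:
  ∫_0^1 2*π*x^2*cos(π*x) dx = -4/π;  ∫_0^1 2*π*x^3*cos(π*x) dx = -6/π + 24/π^3.
Sum: -4/π + -6/π + 24/π^3 = -10/π + 24/π^3.
So LHS = -10/π + 24/π^3.
∫_0^1 v(x) φ(x) dx = ∫_0^1 (6*x^2*sin(π*x) + 4*x*sin(π*x) + 2*sin(π*x)) dx. Term by term:
  ∫_0^1 2*sin(π*x) dx = 4/π;  ∫_0^1 4*x*sin(π*x) dx = 4/π;  ∫_0^1 6*x^2*sin(π*x) dx = -24/π^3 + 6/π.
Sum: 4/π + 4/π + -24/π^3 + 6/π = -24/π^3 + 14/π.
So RHS = -∫_0^1 v(x) φ(x) dx = -14/π + 24/π^3.
LHS − RHS = 4/π ≠ 0, so the identity fails.
(For a valid weak derivative the identity must hold for EVERY test function, in particular this one. The failure shows v is NOT the weak derivative of u.)
Correct weak derivative would be u'(x) = 6*x**2 + 4*x.


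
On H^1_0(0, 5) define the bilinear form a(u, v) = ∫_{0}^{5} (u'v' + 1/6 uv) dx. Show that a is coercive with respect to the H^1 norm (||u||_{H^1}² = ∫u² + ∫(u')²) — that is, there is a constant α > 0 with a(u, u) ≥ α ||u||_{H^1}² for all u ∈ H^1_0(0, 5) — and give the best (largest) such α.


α = (25/6 + π^2)/(π^2 + 25)

Coercivity of a(·,·) on H^1_0(0, 5) means a(u, u) ≥ α ||u||_{H^1}² for every u ∈ H^1_0.
The interval has length L = 5, and Poincaré/coercivity depend only on L. Here a(u, u) = ∫(u')² + (1/6)·∫u².
Here 0 < c = 1/6 < 1. The condition a(u,u) ≥ α||u||_{H^1}² reads (1−α)∫(u')² ≥ (α−c)∫u². Any admissible α is ≤ 1 (rapidly oscillating u have ∫u²/∫(u')² → 0), and α = 1 would force 0 ≥ (1−c)∫u², impossible since c < 1; so 1−α > 0. By the sharp Poincaré inequality on H^1_0 of an interval of length L, ∫(u')² ≥ (π/L)²∫u² with equality for the first sine mode sin(π(x−x₀)/L) (x₀ the left endpoint), so the inequality holds for all u iff (1−α)(π/L)² ≥ α − c, i.e. α ≤ ((π/L)² + c)/((π/L)² + 1) = (1 + c(L/π)²)/(1 + (L/π)²). With (π/L)² = π^2/25 and c = 1/6, the largest admissible constant is α = ((π/L)² + c)/((π/L)² + 1).
Simplifying, α = (25/6 + π^2)/(π^2 + 25).


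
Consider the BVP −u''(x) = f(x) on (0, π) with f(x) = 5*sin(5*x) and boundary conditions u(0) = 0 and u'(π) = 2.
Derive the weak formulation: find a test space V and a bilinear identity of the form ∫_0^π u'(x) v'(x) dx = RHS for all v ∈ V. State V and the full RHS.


V = {v ∈ H^1(0, π) : v(0) = 0} (test functions vanish at x = 0 where u is specified); weak form: ∫_0^π u'v' dx = ∫_0^π (5*sin(5*x)) v dx + 2·v(π) for all v ∈ V.

Multiply both sides by a test function v and integrate from 0 to π:
  ∫_0^π −u''(x) v(x) dx = ∫_0^π f(x) v(x) dx.
Integrate the LHS by parts once:
  ∫_0^π −u'' v dx = −[u'(x) v(x)]_0^π + ∫_0^π u'(x) v'(x) dx.
Thus ∫_0^π u'(x) v'(x) dx = ∫_0^π f(x) v(x) dx + [u'(x) v(x)]_0^π.
Choose V so that boundary terms are either known or forced to vanish.
Mixed BC: u(0) = 0 (Dirichlet) and u'(π) = 2 (Neumann). Define V = {v ∈ H^1(0, π) : v(0) = 0}. Then [u' v]_0^π = u'(π)·v(π) − u'(0)·0 = 2·v(π).
Weak formulation: find u (satisfying any essential BC) such that ∫_0^π u'(x) v'(x) dx = ∫_0^π f v dx + 2·v(π) for all v ∈ V (Dirichlet at 0 absorbed into V; Neumann datum at x = π contributes the boundary term).
Substituting f(x) = 5*sin(5*x), the right-hand side is ∫_0^π (5*sin(5*x)) v dx + 2·v(π).


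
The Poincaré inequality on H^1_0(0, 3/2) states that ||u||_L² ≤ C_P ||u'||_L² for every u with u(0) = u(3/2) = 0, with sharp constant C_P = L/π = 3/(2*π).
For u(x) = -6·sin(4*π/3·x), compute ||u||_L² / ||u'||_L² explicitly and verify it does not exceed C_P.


||u||_L² / ||u'||_L² = 3/(4*π) < C_P = 3/(2*π).

u(x) = -6·sin(4*π/3·x), so u'(x) = -8*π*cos(4*π*x/3).
Writing u(x) = A·sin(kπx/L) with A = -6 and k = 2, use ∫_0^L sin²(kπx/L) dx = L/2 and ∫_0^L cos²(kπx/L) dx = L/2.
u² = 36·sin²(4*π/3·x) and (u')² = 64*π^2·cos²(4*π/3·x), and each of sin², cos² integrates to L/2 = 3/4 over (0, 3/2).
∫_0^3/2 u² dx = 27, so ||u||_L² = 3*sqrt(3).
∫_0^3/2 (u')² dx = 48*π^2, so ||u'||_L² = 4*sqrt(3)*π.
Ratio ||u||_L² / ||u'||_L² = 3/(4*π).
Sharp Poincaré constant on H^1_0(0, 3/2) is C_P = L/π = 3/(2*π), achieved by sin(2*π/3·x).
This is the k = 2 harmonic; the ratio L/(kπ) is strictly less than C_P = L/π, consistent with the sharp inequality ||u||_L² ≤ C_P ||u'||_L².


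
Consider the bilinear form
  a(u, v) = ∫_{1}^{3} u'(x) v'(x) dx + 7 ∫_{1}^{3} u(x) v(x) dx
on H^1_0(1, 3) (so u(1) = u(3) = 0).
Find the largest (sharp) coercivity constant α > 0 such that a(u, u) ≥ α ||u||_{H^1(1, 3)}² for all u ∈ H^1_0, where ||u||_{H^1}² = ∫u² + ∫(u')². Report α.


α = 1

Coercivity of a(·,·) on H^1_0(1, 3) means a(u, u) ≥ α ||u||_{H^1}² for every u ∈ H^1_0.
The interval has length L = 2, and Poincaré/coercivity depend only on L. Here a(u, u) = ∫(u')² + (7)·∫u².
Here c = 7 ≥ 1, so a(u,u) = ∫(u')² + c∫u² ≥ ∫(u')² + ∫u² = ||u||_{H^1}², i.e. α = 1 works. No larger α is possible: a(u,u) ≥ α||u||_{H^1}² means (1−α)∫(u')² ≥ (α−c)∫u², and for the modes u_n = sin(nπ(x−x₀)/L) (x₀ the left endpoint) one has ∫u_n²/∫(u_n')² = (L/(nπ))² → 0, so a(u_n,u_n)/||u_n||_{H^1}² → 1. Hence the optimal constant is α = 1.
Therefore α = 1.


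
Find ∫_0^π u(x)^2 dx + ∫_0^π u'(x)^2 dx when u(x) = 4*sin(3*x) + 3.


||u||_{H^1(0,π)}^2 = 16 + 89*π

u'(x) = 12*cos(3*x).
Expand u² and (u')² and integrate term by term on (0, π), using: for integers n ≥ 1, ∫_0^π sin²(nx) dx = ∫_0^π cos²(nx) dx = π/2; for n ≠ n', ∫_0^π sin(nx)sin(n'x) dx = ∫_0^π cos(nx)cos(n'x) dx = 0; and by product-to-sum, ∫_0^π sin(nx)cos(n'x) dx = ½∫_0^π [sin((n+n')x) + sin((n−n')x)] dx, which is 0 when n+n' is even and 2n/(n²−n'²) when n+n' is odd (it need not vanish on (0, π)). For the constant mode: ∫_0^π 1 dx = π, ∫_0^π cos(nx) dx = 0, ∫_0^π sin(nx) dx = (1−(−1)^n)/n.
  u² squared terms: (3)²·∫1 dx = 9·π = 9*π;  (4)²·∫sin(3x)² dx = 16·π/2 = 8*π.
  u² cross terms: 2·(3)·(4)·∫1·sin(3x) dx = 24·(2/3) = 16.
  So ∫_0^π u² dx = 9*π + 8*π + 16 = 16 + 17*π.
  (u')² squared terms: (12)²·∫cos(3x)² dx = 144·π/2 = 72*π.
  So ∫_0^π (u')² dx = 72*π.
||u||_{H^1}^2 = (16 + 17*π) + (72*π) = 16 + 89*π.


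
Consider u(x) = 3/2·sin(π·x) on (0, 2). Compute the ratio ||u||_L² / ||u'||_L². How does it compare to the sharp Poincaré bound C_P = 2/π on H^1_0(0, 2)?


||u||_L² / ||u'||_L² = 1/π < C_P = 2/π.

u(x) = 3/2·sin(π·x), so u'(x) = 3*π*cos(π*x)/2.
Writing u(x) = A·sin(kπx/L) with A = 3/2 and k = 2, use ∫_0^L sin²(kπx/L) dx = L/2 and ∫_0^L cos²(kπx/L) dx = L/2.
u² = 9/4·sin²(π·x) and (u')² = 9*π^2/4·cos²(π·x), and each of sin², cos² integrates to L/2 = 1 over (0, 2).
∫_0^2 u² dx = 9/4, so ||u||_L² = 3/2.
∫_0^2 (u')² dx = 9*π^2/4, so ||u'||_L² = 3*π/2.
Ratio ||u||_L² / ||u'||_L² = 1/π.
Sharp Poincaré constant on H^1_0(0, 2) is C_P = L/π = 2/π, achieved by sin(π/2·x).
This is the k = 2 harmonic; the ratio L/(kπ) is strictly less than C_P = L/π, consistent with the sharp inequality ||u||_L² ≤ C_P ||u'||_L².


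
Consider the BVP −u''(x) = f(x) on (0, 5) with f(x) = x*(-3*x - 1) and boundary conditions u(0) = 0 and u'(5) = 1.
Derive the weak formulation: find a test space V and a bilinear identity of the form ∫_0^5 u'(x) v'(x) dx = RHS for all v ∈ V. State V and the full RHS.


V = {v ∈ H^1(0, 5) : v(0) = 0} (test functions vanish at x = 0 where u is specified); weak form: ∫_0^5 u'v' dx = ∫_0^5 (x*(-3*x - 1)) v dx + v(5) for all v ∈ V.

Multiply both sides by a test function v and integrate from 0 to 5:
  ∫_0^5 −u''(x) v(x) dx = ∫_0^5 f(x) v(x) dx.
Integrate the LHS by parts once:
  ∫_0^5 −u'' v dx = −[u'(x) v(x)]_0^5 + ∫_0^5 u'(x) v'(x) dx.
Thus ∫_0^5 u'(x) v'(x) dx = ∫_0^5 f(x) v(x) dx + [u'(x) v(x)]_0^5.
Choose V so that boundary terms are either known or forced to vanish.
Mixed BC: u(0) = 0 (Dirichlet) and u'(5) = 1 (Neumann). Define V = {v ∈ H^1(0, 5) : v(0) = 0}. Then [u' v]_0^5 = u'(5)·v(5) − u'(0)·0 = v(5).
Weak formulation: find u (satisfying any essential BC) such that ∫_0^5 u'(x) v'(x) dx = ∫_0^5 f v dx + v(5) for all v ∈ V (Dirichlet at 0 absorbed into V; Neumann datum at x = 5 contributes the boundary term).
Substituting f(x) = x*(-3*x - 1), the right-hand side is ∫_0^5 (x*(-3*x - 1)) v dx + v(5).
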